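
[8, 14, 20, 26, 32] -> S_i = 8 + 6*i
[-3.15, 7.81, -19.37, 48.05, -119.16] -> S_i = -3.15*(-2.48)^i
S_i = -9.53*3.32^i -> [-9.53, -31.64, -105.04, -348.74, -1157.83]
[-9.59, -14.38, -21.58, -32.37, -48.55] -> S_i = -9.59*1.50^i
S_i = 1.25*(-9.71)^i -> [1.25, -12.14, 117.86, -1144.37, 11111.86]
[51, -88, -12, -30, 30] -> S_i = Random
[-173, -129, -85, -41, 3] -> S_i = -173 + 44*i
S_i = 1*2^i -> [1, 2, 4, 8, 16]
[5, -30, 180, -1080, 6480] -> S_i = 5*-6^i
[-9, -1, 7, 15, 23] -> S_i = -9 + 8*i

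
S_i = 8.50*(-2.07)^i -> [8.5, -17.6, 36.42, -75.39, 156.06]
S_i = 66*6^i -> [66, 396, 2376, 14256, 85536]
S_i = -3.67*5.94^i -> [-3.67, -21.8, -129.49, -769.18, -4568.9]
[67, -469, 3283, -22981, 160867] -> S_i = 67*-7^i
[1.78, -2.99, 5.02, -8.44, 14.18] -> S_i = 1.78*(-1.68)^i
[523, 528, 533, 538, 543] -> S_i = 523 + 5*i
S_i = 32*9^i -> [32, 288, 2592, 23328, 209952]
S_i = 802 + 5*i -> [802, 807, 812, 817, 822]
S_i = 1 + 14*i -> [1, 15, 29, 43, 57]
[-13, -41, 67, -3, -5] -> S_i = Random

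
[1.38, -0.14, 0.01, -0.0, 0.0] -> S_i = 1.38*(-0.10)^i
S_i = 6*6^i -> [6, 36, 216, 1296, 7776]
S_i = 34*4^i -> [34, 136, 544, 2176, 8704]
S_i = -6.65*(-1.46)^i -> [-6.65, 9.71, -14.18, 20.7, -30.22]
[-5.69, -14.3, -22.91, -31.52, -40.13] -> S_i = -5.69 + -8.61*i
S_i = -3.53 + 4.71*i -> [-3.53, 1.18, 5.89, 10.6, 15.31]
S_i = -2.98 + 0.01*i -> [-2.98, -2.97, -2.96, -2.95, -2.94]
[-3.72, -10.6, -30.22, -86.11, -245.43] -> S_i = -3.72*2.85^i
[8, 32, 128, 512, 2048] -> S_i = 8*4^i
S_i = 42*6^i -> [42, 252, 1512, 9072, 54432]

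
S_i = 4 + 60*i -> [4, 64, 124, 184, 244]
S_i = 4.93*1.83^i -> [4.93, 9.02, 16.51, 30.21, 55.29]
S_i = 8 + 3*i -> [8, 11, 14, 17, 20]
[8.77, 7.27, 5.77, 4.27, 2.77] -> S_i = 8.77 + -1.50*i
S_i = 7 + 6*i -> [7, 13, 19, 25, 31]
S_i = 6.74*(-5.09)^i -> [6.74, -34.31, 174.62, -888.82, 4524.09]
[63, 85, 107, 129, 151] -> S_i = 63 + 22*i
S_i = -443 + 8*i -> [-443, -435, -427, -419, -411]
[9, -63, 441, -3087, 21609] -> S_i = 9*-7^i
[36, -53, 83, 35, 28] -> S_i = Random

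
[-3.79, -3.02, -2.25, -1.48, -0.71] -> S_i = -3.79 + 0.77*i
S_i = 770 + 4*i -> [770, 774, 778, 782, 786]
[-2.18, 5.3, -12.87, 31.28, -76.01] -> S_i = -2.18*(-2.43)^i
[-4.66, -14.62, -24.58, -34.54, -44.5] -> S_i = -4.66 + -9.96*i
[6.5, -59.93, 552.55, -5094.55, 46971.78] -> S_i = 6.50*(-9.22)^i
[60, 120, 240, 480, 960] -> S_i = 60*2^i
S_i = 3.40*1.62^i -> [3.4, 5.51, 8.92, 14.46, 23.42]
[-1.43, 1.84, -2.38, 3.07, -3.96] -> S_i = -1.43*(-1.29)^i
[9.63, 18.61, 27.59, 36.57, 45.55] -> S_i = 9.63 + 8.98*i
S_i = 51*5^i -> [51, 255, 1275, 6375, 31875]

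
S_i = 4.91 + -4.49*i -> [4.91, 0.42, -4.07, -8.56, -13.05]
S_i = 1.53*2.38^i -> [1.53, 3.64, 8.67, 20.63, 49.09]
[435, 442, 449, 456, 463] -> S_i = 435 + 7*i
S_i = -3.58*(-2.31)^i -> [-3.58, 8.27, -19.1, 44.13, -101.94]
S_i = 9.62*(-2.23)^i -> [9.62, -21.45, 47.84, -106.68, 237.9]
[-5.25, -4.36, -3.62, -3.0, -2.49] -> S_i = -5.25*0.83^i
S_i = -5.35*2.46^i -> [-5.35, -13.16, -32.38, -79.65, -195.93]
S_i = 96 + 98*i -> [96, 194, 292, 390, 488]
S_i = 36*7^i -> [36, 252, 1764, 12348, 86436]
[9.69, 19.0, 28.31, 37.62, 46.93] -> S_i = 9.69 + 9.31*i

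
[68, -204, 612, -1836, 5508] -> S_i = 68*-3^i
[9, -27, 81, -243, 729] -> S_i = 9*-3^i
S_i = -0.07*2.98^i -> [-0.07, -0.21, -0.62, -1.85, -5.52]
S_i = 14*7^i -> [14, 98, 686, 4802, 33614]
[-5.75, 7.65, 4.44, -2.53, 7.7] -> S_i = Random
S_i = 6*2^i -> [6, 12, 24, 48, 96]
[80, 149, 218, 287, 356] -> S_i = 80 + 69*i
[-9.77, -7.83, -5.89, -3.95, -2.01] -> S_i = -9.77 + 1.94*i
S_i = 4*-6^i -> [4, -24, 144, -864, 5184]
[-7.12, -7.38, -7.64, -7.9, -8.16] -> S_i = -7.12 + -0.26*i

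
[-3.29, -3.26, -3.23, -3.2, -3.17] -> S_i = -3.29 + 0.03*i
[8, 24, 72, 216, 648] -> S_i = 8*3^i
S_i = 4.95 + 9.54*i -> [4.95, 14.49, 24.03, 33.57, 43.11]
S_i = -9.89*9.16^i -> [-9.89, -90.59, -829.83, -7601.21, -69627.08]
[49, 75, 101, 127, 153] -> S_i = 49 + 26*i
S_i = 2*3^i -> [2, 6, 18, 54, 162]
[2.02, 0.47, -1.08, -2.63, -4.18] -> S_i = 2.02 + -1.55*i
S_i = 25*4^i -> [25, 100, 400, 1600, 6400]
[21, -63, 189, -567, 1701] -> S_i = 21*-3^i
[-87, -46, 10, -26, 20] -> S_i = Random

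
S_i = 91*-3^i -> [91, -273, 819, -2457, 7371]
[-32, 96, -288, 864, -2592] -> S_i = -32*-3^i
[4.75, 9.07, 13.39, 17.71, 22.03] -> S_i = 4.75 + 4.32*i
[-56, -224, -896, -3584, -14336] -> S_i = -56*4^i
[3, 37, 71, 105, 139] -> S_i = 3 + 34*i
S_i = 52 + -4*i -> [52, 48, 44, 40, 36]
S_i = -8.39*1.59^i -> [-8.39, -13.34, -21.21, -33.73, -53.62]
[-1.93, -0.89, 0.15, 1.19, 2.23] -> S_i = -1.93 + 1.04*i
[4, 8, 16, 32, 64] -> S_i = 4*2^i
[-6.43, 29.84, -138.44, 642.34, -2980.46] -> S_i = -6.43*(-4.64)^i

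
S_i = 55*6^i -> [55, 330, 1980, 11880, 71280]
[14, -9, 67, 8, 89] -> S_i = Random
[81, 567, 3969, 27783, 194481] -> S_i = 81*7^i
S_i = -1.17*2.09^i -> [-1.17, -2.45, -5.11, -10.68, -22.32]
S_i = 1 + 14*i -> [1, 15, 29, 43, 57]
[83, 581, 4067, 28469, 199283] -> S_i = 83*7^i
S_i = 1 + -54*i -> [1, -53, -107, -161, -215]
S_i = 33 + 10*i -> [33, 43, 53, 63, 73]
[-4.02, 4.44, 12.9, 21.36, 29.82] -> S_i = -4.02 + 8.46*i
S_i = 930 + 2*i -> [930, 932, 934, 936, 938]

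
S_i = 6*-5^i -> [6, -30, 150, -750, 3750]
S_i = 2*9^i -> [2, 18, 162, 1458, 13122]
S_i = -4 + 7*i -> [-4, 3, 10, 17, 24]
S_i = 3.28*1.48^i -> [3.28, 4.85, 7.18, 10.63, 15.74]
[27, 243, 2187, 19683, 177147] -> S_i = 27*9^i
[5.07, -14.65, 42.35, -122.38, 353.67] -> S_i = 5.07*(-2.89)^i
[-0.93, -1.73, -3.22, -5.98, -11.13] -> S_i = -0.93*1.86^i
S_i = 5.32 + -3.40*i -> [5.32, 1.92, -1.48, -4.88, -8.28]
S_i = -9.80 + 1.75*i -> [-9.8, -8.05, -6.3, -4.55, -2.8]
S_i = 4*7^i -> [4, 28, 196, 1372, 9604]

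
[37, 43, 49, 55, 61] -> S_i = 37 + 6*i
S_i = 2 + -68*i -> [2, -66, -134, -202, -270]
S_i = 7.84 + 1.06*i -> [7.84, 8.9, 9.96, 11.02, 12.08]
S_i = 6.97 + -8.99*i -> [6.97, -2.02, -11.01, -20.0, -28.99]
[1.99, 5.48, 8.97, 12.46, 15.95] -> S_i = 1.99 + 3.49*i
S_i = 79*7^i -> [79, 553, 3871, 27097, 189679]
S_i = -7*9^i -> [-7, -63, -567, -5103, -45927]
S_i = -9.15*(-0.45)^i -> [-9.15, 4.12, -1.85, 0.83, -0.38]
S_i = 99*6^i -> [99, 594, 3564, 21384, 128304]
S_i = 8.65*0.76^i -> [8.65, 6.57, 5.0, 3.8, 2.89]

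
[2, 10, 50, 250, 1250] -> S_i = 2*5^i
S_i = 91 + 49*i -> [91, 140, 189, 238, 287]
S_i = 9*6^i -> [9, 54, 324, 1944, 11664]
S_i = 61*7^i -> [61, 427, 2989, 20923, 146461]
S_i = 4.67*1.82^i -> [4.67, 8.5, 15.47, 28.15, 51.24]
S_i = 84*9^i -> [84, 756, 6804, 61236, 551124]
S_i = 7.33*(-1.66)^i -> [7.33, -12.17, 20.2, -33.53, 55.66]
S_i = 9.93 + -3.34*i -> [9.93, 6.59, 3.25, -0.09, -3.43]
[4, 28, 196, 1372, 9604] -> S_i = 4*7^i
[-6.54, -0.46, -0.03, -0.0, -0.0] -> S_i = -6.54*0.07^i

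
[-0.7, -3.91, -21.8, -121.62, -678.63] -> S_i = -0.70*5.58^i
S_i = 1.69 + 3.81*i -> [1.69, 5.5, 9.31, 13.12, 16.93]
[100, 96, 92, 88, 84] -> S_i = 100 + -4*i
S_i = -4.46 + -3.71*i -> [-4.46, -8.17, -11.88, -15.59, -19.3]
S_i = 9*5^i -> [9, 45, 225, 1125, 5625]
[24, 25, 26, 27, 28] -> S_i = 24 + 1*i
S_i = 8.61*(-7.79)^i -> [8.61, -67.07, 522.49, -4070.2, 31706.84]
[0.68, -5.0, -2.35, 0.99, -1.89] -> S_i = Random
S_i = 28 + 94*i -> [28, 122, 216, 310, 404]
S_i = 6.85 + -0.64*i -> [6.85, 6.21, 5.57, 4.93, 4.29]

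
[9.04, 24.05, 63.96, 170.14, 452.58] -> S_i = 9.04*2.66^i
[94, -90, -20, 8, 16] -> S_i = Random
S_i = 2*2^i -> [2, 4, 8, 16, 32]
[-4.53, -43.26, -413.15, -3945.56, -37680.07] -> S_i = -4.53*9.55^i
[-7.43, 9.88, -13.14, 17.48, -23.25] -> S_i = -7.43*(-1.33)^i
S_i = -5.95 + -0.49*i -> [-5.95, -6.44, -6.93, -7.42, -7.91]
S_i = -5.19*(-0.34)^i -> [-5.19, 1.76, -0.6, 0.2, -0.07]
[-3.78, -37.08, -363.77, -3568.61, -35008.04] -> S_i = -3.78*9.81^i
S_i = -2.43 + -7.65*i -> [-2.43, -10.08, -17.73, -25.38, -33.03]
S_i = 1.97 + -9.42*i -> [1.97, -7.45, -16.87, -26.29, -35.71]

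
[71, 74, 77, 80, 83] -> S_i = 71 + 3*i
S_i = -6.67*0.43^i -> [-6.67, -2.87, -1.23, -0.53, -0.23]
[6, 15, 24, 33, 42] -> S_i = 6 + 9*i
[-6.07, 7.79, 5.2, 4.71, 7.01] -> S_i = Random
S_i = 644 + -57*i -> [644, 587, 530, 473, 416]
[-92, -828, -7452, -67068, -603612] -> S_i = -92*9^i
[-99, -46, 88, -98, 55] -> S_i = Random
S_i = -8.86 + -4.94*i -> [-8.86, -13.8, -18.74, -23.68, -28.62]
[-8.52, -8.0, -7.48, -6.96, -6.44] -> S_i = -8.52 + 0.52*i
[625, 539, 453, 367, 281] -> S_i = 625 + -86*i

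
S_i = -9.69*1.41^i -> [-9.69, -13.66, -19.26, -27.16, -38.3]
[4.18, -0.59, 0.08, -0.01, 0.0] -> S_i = 4.18*(-0.14)^i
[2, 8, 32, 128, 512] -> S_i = 2*4^i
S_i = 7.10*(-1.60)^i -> [7.1, -11.36, 18.18, -29.08, 46.53]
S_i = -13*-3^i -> [-13, 39, -117, 351, -1053]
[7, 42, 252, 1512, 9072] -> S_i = 7*6^i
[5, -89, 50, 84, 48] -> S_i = Random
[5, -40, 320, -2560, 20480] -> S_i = 5*-8^i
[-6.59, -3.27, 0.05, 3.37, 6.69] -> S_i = -6.59 + 3.32*i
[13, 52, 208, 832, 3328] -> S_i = 13*4^i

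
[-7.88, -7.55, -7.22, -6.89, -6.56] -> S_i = -7.88 + 0.33*i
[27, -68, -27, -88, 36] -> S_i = Random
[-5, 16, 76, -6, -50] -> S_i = Random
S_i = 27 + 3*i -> [27, 30, 33, 36, 39]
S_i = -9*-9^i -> [-9, 81, -729, 6561, -59049]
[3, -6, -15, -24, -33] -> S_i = 3 + -9*i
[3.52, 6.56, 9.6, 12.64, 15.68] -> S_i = 3.52 + 3.04*i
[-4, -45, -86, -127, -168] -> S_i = -4 + -41*i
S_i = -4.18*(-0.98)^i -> [-4.18, 4.1, -4.01, 3.93, -3.86]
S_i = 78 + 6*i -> [78, 84, 90, 96, 102]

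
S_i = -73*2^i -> [-73, -146, -292, -584, -1168]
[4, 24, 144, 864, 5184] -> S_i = 4*6^i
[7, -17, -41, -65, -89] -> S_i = 7 + -24*i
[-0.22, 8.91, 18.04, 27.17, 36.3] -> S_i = -0.22 + 9.13*i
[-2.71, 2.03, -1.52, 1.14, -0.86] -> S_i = -2.71*(-0.75)^i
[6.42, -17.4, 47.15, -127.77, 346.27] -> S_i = 6.42*(-2.71)^i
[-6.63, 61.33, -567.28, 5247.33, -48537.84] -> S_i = -6.63*(-9.25)^i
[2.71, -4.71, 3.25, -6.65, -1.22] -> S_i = Random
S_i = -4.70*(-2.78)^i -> [-4.7, 13.07, -36.32, 100.98, -280.72]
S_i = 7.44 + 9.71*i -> [7.44, 17.15, 26.86, 36.57, 46.28]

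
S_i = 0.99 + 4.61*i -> [0.99, 5.6, 10.21, 14.82, 19.43]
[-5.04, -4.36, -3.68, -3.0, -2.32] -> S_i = -5.04 + 0.68*i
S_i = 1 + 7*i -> [1, 8, 15, 22, 29]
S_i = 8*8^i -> [8, 64, 512, 4096, 32768]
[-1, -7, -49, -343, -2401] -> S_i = -1*7^i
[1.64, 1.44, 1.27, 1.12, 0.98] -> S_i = 1.64*0.88^i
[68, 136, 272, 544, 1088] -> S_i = 68*2^i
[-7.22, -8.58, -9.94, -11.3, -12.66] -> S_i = -7.22 + -1.36*i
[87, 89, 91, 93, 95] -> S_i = 87 + 2*i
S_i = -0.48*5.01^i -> [-0.48, -2.4, -12.05, -60.36, -302.41]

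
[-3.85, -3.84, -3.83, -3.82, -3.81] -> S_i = -3.85 + 0.01*i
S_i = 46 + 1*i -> [46, 47, 48, 49, 50]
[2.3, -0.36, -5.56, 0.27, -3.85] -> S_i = Random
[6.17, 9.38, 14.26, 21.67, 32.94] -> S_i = 6.17*1.52^i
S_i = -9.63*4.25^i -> [-9.63, -40.93, -173.94, -739.25, -3141.83]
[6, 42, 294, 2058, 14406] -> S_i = 6*7^i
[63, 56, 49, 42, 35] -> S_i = 63 + -7*i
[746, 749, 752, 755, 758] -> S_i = 746 + 3*i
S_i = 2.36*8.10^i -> [2.36, 19.12, 154.84, 1254.2, 10159.03]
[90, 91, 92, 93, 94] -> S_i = 90 + 1*i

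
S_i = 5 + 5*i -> [5, 10, 15, 20, 25]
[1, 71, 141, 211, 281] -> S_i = 1 + 70*i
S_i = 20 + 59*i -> [20, 79, 138, 197, 256]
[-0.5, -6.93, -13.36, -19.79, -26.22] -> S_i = -0.50 + -6.43*i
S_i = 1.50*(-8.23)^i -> [1.5, -12.34, 101.6, -836.16, 6881.62]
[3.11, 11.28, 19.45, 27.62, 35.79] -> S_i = 3.11 + 8.17*i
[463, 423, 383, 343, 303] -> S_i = 463 + -40*i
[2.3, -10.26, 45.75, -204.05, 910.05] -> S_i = 2.30*(-4.46)^i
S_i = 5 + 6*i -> [5, 11, 17, 23, 29]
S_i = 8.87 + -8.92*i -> [8.87, -0.05, -8.97, -17.89, -26.81]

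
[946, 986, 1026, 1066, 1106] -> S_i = 946 + 40*i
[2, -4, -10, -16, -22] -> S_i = 2 + -6*i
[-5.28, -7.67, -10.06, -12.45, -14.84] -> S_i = -5.28 + -2.39*i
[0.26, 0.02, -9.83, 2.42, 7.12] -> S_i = Random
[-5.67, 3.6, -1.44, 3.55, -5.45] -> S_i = Random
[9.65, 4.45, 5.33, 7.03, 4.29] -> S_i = Random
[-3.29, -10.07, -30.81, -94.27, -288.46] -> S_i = -3.29*3.06^i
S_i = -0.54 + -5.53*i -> [-0.54, -6.07, -11.6, -17.13, -22.66]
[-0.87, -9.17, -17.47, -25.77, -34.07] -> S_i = -0.87 + -8.30*i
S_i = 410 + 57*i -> [410, 467, 524, 581, 638]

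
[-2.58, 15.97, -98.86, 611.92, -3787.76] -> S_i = -2.58*(-6.19)^i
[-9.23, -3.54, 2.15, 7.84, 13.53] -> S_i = -9.23 + 5.69*i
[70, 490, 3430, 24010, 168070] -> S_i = 70*7^i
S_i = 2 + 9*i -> [2, 11, 20, 29, 38]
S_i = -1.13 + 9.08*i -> [-1.13, 7.95, 17.03, 26.11, 35.19]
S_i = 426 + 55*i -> [426, 481, 536, 591, 646]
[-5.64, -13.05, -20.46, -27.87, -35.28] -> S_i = -5.64 + -7.41*i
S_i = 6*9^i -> [6, 54, 486, 4374, 39366]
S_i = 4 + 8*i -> [4, 12, 20, 28, 36]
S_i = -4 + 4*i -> [-4, 0, 4, 8, 12]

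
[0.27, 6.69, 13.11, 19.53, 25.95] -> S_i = 0.27 + 6.42*i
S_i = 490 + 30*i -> [490, 520, 550, 580, 610]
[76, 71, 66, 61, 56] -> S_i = 76 + -5*i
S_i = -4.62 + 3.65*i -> [-4.62, -0.97, 2.68, 6.33, 9.98]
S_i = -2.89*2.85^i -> [-2.89, -8.24, -23.47, -66.9, -190.67]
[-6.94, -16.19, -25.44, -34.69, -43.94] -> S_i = -6.94 + -9.25*i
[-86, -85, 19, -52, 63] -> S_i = Random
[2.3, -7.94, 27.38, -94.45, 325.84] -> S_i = 2.30*(-3.45)^i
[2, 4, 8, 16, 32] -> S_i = 2*2^i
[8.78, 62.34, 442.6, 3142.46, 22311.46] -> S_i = 8.78*7.10^i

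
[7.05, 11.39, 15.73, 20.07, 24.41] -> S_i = 7.05 + 4.34*i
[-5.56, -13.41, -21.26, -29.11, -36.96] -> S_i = -5.56 + -7.85*i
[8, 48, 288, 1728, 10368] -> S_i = 8*6^i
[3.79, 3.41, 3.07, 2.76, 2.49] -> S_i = 3.79*0.90^i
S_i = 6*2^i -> [6, 12, 24, 48, 96]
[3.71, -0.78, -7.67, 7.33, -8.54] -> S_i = Random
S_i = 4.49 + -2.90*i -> [4.49, 1.59, -1.31, -4.21, -7.11]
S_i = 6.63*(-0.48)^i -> [6.63, -3.18, 1.53, -0.73, 0.35]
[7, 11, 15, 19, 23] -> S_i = 7 + 4*i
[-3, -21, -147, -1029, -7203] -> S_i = -3*7^i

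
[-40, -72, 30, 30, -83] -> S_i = Random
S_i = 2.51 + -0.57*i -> [2.51, 1.94, 1.37, 0.8, 0.23]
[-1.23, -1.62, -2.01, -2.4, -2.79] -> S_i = -1.23 + -0.39*i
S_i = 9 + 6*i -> [9, 15, 21, 27, 33]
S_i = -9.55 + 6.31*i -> [-9.55, -3.24, 3.07, 9.38, 15.69]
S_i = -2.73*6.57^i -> [-2.73, -17.94, -117.84, -774.21, -5086.56]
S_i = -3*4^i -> [-3, -12, -48, -192, -768]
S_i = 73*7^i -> [73, 511, 3577, 25039, 175273]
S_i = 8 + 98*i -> [8, 106, 204, 302, 400]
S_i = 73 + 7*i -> [73, 80, 87, 94, 101]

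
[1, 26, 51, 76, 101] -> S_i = 1 + 25*i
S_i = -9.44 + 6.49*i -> [-9.44, -2.95, 3.54, 10.03, 16.52]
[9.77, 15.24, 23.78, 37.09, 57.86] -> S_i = 9.77*1.56^i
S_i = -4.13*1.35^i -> [-4.13, -5.58, -7.53, -10.16, -13.72]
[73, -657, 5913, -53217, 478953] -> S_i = 73*-9^i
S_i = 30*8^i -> [30, 240, 1920, 15360, 122880]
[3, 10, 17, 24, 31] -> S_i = 3 + 7*i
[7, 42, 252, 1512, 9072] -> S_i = 7*6^i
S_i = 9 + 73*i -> [9, 82, 155, 228, 301]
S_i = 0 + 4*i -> [0, 4, 8, 12, 16]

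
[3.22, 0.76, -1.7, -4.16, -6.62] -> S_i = 3.22 + -2.46*i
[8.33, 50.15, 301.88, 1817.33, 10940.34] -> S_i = 8.33*6.02^i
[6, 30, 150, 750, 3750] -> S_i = 6*5^i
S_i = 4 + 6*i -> [4, 10, 16, 22, 28]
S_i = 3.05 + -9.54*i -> [3.05, -6.49, -16.03, -25.57, -35.11]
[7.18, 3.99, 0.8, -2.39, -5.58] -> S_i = 7.18 + -3.19*i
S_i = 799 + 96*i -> [799, 895, 991, 1087, 1183]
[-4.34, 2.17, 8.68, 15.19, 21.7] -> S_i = -4.34 + 6.51*i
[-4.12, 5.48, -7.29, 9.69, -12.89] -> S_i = -4.12*(-1.33)^i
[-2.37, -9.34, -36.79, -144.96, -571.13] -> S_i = -2.37*3.94^i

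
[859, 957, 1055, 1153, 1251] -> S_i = 859 + 98*i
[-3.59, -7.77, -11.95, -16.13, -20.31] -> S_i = -3.59 + -4.18*i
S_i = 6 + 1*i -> [6, 7, 8, 9, 10]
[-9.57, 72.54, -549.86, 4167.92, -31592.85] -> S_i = -9.57*(-7.58)^i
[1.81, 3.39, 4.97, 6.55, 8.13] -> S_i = 1.81 + 1.58*i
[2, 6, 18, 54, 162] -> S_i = 2*3^i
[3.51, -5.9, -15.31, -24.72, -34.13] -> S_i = 3.51 + -9.41*i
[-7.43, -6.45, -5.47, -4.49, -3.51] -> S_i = -7.43 + 0.98*i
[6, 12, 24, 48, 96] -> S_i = 6*2^i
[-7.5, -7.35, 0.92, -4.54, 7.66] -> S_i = Random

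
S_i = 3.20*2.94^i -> [3.2, 9.41, 27.66, 81.32, 239.08]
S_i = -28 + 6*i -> [-28, -22, -16, -10, -4]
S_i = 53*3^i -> [53, 159, 477, 1431, 4293]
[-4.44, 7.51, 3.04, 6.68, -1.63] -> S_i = Random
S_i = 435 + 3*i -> [435, 438, 441, 444, 447]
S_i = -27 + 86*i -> [-27, 59, 145, 231, 317]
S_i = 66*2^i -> [66, 132, 264, 528, 1056]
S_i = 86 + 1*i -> [86, 87, 88, 89, 90]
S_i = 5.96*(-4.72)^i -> [5.96, -28.13, 132.78, -626.72, 2958.11]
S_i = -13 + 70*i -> [-13, 57, 127, 197, 267]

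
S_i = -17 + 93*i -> [-17, 76, 169, 262, 355]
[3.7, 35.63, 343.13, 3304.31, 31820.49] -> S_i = 3.70*9.63^i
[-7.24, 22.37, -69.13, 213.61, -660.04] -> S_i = -7.24*(-3.09)^i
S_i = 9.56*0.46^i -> [9.56, 4.4, 2.02, 0.93, 0.43]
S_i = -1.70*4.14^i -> [-1.7, -7.04, -29.14, -120.63, -499.4]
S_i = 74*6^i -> [74, 444, 2664, 15984, 95904]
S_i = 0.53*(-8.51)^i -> [0.53, -4.51, 38.38, -326.64, 2779.68]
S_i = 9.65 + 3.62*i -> [9.65, 13.27, 16.89, 20.51, 24.13]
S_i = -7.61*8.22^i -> [-7.61, -62.55, -514.2, -4226.69, -34743.37]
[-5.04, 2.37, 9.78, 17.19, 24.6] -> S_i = -5.04 + 7.41*i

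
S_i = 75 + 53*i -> [75, 128, 181, 234, 287]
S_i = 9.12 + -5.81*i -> [9.12, 3.31, -2.5, -8.31, -14.12]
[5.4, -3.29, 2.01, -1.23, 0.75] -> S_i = 5.40*(-0.61)^i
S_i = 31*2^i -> [31, 62, 124, 248, 496]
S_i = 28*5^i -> [28, 140, 700, 3500, 17500]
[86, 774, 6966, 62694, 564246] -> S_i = 86*9^i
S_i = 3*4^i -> [3, 12, 48, 192, 768]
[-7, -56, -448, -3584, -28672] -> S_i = -7*8^i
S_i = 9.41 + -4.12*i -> [9.41, 5.29, 1.17, -2.95, -7.07]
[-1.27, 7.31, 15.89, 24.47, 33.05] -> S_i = -1.27 + 8.58*i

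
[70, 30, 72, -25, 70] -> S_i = Random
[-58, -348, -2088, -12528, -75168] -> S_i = -58*6^i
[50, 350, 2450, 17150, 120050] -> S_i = 50*7^i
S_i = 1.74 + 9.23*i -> [1.74, 10.97, 20.2, 29.43, 38.66]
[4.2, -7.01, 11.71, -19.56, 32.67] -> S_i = 4.20*(-1.67)^i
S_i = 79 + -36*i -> [79, 43, 7, -29, -65]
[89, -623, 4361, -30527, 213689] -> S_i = 89*-7^i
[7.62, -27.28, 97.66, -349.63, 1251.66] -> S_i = 7.62*(-3.58)^i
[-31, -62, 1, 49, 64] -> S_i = Random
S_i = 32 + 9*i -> [32, 41, 50, 59, 68]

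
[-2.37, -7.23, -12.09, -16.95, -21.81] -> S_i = -2.37 + -4.86*i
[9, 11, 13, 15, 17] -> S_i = 9 + 2*i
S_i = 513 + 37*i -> [513, 550, 587, 624, 661]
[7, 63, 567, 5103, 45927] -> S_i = 7*9^i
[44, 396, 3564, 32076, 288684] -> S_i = 44*9^i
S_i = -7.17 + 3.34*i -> [-7.17, -3.83, -0.49, 2.85, 6.19]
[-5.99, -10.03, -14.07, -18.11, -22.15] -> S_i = -5.99 + -4.04*i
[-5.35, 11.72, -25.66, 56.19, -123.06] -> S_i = -5.35*(-2.19)^i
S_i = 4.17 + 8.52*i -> [4.17, 12.69, 21.21, 29.73, 38.25]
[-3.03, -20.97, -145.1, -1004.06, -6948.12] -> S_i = -3.03*6.92^i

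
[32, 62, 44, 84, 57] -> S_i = Random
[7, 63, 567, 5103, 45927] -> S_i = 7*9^i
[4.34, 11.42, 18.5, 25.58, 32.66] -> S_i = 4.34 + 7.08*i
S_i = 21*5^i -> [21, 105, 525, 2625, 13125]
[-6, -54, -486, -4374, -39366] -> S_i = -6*9^i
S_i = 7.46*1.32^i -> [7.46, 9.85, 13.0, 17.16, 22.65]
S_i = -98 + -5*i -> [-98, -103, -108, -113, -118]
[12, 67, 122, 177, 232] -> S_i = 12 + 55*i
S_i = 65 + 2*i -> [65, 67, 69, 71, 73]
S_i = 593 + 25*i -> [593, 618, 643, 668, 693]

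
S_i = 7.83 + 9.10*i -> [7.83, 16.93, 26.03, 35.13, 44.23]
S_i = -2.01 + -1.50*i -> [-2.01, -3.51, -5.01, -6.51, -8.01]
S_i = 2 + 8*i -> [2, 10, 18, 26, 34]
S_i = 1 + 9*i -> [1, 10, 19, 28, 37]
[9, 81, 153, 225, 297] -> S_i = 9 + 72*i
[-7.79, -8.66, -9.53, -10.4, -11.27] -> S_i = -7.79 + -0.87*i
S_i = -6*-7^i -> [-6, 42, -294, 2058, -14406]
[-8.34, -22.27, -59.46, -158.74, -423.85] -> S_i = -8.34*2.67^i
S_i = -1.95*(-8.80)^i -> [-1.95, 17.16, -151.01, 1328.87, -11694.06]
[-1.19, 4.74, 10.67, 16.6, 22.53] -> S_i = -1.19 + 5.93*i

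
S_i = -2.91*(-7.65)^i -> [-2.91, 22.26, -170.3, 1302.8, -9966.41]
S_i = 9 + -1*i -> [9, 8, 7, 6, 5]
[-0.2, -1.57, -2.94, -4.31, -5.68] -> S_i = -0.20 + -1.37*i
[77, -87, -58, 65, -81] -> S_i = Random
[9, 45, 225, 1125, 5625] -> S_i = 9*5^i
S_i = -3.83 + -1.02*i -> [-3.83, -4.85, -5.87, -6.89, -7.91]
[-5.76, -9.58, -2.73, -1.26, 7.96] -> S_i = Random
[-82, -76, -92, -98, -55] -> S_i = Random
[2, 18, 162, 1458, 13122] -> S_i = 2*9^i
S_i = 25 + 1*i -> [25, 26, 27, 28, 29]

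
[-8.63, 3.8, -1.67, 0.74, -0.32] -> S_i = -8.63*(-0.44)^i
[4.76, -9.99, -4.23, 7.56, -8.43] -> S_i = Random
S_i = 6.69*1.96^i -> [6.69, 13.11, 25.7, 50.37, 98.73]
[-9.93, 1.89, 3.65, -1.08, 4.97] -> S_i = Random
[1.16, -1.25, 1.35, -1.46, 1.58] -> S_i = 1.16*(-1.08)^i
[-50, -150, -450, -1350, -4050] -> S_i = -50*3^i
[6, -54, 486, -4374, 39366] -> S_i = 6*-9^i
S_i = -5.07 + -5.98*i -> [-5.07, -11.05, -17.03, -23.01, -28.99]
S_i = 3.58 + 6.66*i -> [3.58, 10.24, 16.9, 23.56, 30.22]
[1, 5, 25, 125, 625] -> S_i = 1*5^i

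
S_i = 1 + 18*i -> [1, 19, 37, 55, 73]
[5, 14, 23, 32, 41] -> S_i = 5 + 9*i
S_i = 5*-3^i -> [5, -15, 45, -135, 405]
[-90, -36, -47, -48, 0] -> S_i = Random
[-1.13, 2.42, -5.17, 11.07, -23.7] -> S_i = -1.13*(-2.14)^i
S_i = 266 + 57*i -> [266, 323, 380, 437, 494]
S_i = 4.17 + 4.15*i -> [4.17, 8.32, 12.47, 16.62, 20.77]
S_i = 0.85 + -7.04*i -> [0.85, -6.19, -13.23, -20.27, -27.31]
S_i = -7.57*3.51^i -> [-7.57, -26.57, -93.26, -327.35, -1149.01]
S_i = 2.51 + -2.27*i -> [2.51, 0.24, -2.03, -4.3, -6.57]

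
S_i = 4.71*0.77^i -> [4.71, 3.63, 2.79, 2.15, 1.66]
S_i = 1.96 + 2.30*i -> [1.96, 4.26, 6.56, 8.86, 11.16]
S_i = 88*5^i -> [88, 440, 2200, 11000, 55000]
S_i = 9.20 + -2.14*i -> [9.2, 7.06, 4.92, 2.78, 0.64]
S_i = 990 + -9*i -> [990, 981, 972, 963, 954]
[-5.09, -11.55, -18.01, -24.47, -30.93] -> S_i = -5.09 + -6.46*i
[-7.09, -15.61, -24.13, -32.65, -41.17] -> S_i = -7.09 + -8.52*i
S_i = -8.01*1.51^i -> [-8.01, -12.1, -18.26, -27.58, -41.64]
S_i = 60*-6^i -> [60, -360, 2160, -12960, 77760]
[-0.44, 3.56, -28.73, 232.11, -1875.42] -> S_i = -0.44*(-8.08)^i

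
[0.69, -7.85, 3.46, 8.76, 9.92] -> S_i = Random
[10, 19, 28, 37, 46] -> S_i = 10 + 9*i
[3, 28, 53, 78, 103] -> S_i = 3 + 25*i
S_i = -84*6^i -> [-84, -504, -3024, -18144, -108864]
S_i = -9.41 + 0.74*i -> [-9.41, -8.67, -7.93, -7.19, -6.45]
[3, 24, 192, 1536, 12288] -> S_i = 3*8^i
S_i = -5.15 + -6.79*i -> [-5.15, -11.94, -18.73, -25.52, -32.31]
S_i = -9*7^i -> [-9, -63, -441, -3087, -21609]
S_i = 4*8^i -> [4, 32, 256, 2048, 16384]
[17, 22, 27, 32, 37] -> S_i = 17 + 5*i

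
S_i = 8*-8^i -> [8, -64, 512, -4096, 32768]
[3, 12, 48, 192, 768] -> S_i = 3*4^i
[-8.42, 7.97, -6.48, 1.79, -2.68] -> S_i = Random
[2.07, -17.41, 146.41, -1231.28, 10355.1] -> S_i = 2.07*(-8.41)^i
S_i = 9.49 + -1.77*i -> [9.49, 7.72, 5.95, 4.18, 2.41]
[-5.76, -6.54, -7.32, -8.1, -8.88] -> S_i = -5.76 + -0.78*i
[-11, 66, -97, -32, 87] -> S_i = Random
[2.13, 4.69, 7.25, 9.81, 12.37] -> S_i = 2.13 + 2.56*i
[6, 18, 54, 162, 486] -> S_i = 6*3^i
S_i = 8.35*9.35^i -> [8.35, 78.07, 729.98, 6825.29, 63816.49]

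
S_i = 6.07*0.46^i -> [6.07, 2.79, 1.28, 0.59, 0.27]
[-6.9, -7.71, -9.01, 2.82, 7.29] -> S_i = Random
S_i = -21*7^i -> [-21, -147, -1029, -7203, -50421]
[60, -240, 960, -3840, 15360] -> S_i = 60*-4^i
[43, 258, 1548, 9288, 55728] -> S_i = 43*6^i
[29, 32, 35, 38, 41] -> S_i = 29 + 3*i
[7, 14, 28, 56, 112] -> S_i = 7*2^i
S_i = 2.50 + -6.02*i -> [2.5, -3.52, -9.54, -15.56, -21.58]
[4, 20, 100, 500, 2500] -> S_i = 4*5^i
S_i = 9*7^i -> [9, 63, 441, 3087, 21609]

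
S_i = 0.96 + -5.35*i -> [0.96, -4.39, -9.74, -15.09, -20.44]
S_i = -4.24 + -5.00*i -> [-4.24, -9.24, -14.24, -19.24, -24.24]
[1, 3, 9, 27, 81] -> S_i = 1*3^i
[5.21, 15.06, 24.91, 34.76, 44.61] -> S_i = 5.21 + 9.85*i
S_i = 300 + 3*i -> [300, 303, 306, 309, 312]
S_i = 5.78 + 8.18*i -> [5.78, 13.96, 22.14, 30.32, 38.5]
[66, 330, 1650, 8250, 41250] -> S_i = 66*5^i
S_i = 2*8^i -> [2, 16, 128, 1024, 8192]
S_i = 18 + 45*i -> [18, 63, 108, 153, 198]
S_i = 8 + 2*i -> [8, 10, 12, 14, 16]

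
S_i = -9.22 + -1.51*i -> [-9.22, -10.73, -12.24, -13.75, -15.26]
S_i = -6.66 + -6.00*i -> [-6.66, -12.66, -18.66, -24.66, -30.66]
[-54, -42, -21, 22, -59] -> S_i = Random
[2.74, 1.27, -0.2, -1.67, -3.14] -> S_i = 2.74 + -1.47*i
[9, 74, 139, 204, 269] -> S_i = 9 + 65*i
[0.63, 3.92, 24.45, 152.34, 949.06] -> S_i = 0.63*6.23^i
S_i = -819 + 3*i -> [-819, -816, -813, -810, -807]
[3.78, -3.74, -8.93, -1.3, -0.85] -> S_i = Random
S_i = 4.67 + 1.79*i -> [4.67, 6.46, 8.25, 10.04, 11.83]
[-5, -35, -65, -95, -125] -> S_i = -5 + -30*i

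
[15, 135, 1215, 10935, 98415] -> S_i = 15*9^i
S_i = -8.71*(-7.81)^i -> [-8.71, 68.03, -531.28, 4149.27, -32405.77]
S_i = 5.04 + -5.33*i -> [5.04, -0.29, -5.62, -10.95, -16.28]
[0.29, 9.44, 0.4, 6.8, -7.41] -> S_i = Random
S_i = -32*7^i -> [-32, -224, -1568, -10976, -76832]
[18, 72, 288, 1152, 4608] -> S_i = 18*4^i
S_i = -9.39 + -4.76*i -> [-9.39, -14.15, -18.91, -23.67, -28.43]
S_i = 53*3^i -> [53, 159, 477, 1431, 4293]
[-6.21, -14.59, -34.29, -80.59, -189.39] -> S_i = -6.21*2.35^i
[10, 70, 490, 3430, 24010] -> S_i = 10*7^i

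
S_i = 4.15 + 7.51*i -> [4.15, 11.66, 19.17, 26.68, 34.19]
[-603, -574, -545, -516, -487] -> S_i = -603 + 29*i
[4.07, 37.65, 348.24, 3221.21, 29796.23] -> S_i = 4.07*9.25^i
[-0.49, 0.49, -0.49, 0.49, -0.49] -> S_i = -0.49*(-1.00)^i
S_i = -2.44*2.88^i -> [-2.44, -7.03, -20.24, -58.29, -167.86]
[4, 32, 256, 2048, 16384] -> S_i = 4*8^i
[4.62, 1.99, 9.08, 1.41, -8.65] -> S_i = Random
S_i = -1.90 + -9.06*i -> [-1.9, -10.96, -20.02, -29.08, -38.14]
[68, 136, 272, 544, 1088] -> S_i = 68*2^i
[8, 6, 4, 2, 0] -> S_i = 8 + -2*i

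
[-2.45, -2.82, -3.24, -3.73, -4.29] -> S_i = -2.45*1.15^i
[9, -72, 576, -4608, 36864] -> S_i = 9*-8^i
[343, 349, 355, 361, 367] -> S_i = 343 + 6*i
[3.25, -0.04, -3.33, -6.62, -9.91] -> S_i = 3.25 + -3.29*i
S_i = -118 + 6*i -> [-118, -112, -106, -100, -94]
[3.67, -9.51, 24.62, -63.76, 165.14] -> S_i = 3.67*(-2.59)^i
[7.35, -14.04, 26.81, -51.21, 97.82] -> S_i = 7.35*(-1.91)^i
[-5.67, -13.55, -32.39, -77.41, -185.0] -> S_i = -5.67*2.39^i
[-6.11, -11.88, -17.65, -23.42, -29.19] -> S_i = -6.11 + -5.77*i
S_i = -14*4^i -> [-14, -56, -224, -896, -3584]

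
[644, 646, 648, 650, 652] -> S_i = 644 + 2*i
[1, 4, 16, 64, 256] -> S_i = 1*4^i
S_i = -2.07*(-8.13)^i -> [-2.07, 16.83, -136.82, 1112.35, -9043.42]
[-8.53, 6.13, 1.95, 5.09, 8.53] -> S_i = Random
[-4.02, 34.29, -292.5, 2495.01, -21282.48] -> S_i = -4.02*(-8.53)^i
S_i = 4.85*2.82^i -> [4.85, 13.68, 38.57, 108.76, 306.72]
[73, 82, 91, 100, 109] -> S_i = 73 + 9*i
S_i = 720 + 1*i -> [720, 721, 722, 723, 724]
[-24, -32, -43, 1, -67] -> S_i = Random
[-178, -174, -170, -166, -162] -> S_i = -178 + 4*i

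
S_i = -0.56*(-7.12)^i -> [-0.56, 3.99, -28.39, 202.13, -1439.16]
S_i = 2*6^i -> [2, 12, 72, 432, 2592]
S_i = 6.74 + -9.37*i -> [6.74, -2.63, -12.0, -21.37, -30.74]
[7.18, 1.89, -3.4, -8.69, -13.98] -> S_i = 7.18 + -5.29*i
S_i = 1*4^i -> [1, 4, 16, 64, 256]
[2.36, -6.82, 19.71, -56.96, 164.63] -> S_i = 2.36*(-2.89)^i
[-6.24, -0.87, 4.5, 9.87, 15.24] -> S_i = -6.24 + 5.37*i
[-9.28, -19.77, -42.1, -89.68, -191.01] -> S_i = -9.28*2.13^i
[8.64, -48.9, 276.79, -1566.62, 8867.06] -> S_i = 8.64*(-5.66)^i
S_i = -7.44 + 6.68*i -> [-7.44, -0.76, 5.92, 12.6, 19.28]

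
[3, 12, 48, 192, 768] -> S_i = 3*4^i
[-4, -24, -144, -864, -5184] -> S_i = -4*6^i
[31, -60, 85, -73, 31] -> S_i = Random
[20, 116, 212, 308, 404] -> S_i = 20 + 96*i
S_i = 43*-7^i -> [43, -301, 2107, -14749, 103243]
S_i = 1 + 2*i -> [1, 3, 5, 7, 9]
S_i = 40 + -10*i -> [40, 30, 20, 10, 0]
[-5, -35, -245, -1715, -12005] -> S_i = -5*7^i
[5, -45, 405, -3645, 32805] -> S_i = 5*-9^i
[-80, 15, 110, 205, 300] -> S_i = -80 + 95*i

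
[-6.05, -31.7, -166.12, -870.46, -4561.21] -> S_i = -6.05*5.24^i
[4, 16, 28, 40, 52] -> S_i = 4 + 12*i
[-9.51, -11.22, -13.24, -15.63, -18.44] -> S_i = -9.51*1.18^i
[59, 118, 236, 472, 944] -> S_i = 59*2^i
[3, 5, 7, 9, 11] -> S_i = 3 + 2*i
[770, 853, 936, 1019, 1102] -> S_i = 770 + 83*i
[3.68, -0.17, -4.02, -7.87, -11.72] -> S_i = 3.68 + -3.85*i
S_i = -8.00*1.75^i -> [-8.0, -14.0, -24.5, -42.88, -75.03]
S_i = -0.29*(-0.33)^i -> [-0.29, 0.1, -0.03, 0.01, -0.0]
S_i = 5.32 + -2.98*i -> [5.32, 2.34, -0.64, -3.62, -6.6]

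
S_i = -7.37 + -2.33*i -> [-7.37, -9.7, -12.03, -14.36, -16.69]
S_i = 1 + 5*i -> [1, 6, 11, 16, 21]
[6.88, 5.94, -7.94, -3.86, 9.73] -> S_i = Random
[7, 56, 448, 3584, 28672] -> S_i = 7*8^i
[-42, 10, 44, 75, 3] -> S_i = Random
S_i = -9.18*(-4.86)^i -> [-9.18, 44.61, -216.83, 1053.78, -5121.39]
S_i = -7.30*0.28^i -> [-7.3, -2.04, -0.57, -0.16, -0.04]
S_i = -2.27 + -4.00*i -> [-2.27, -6.27, -10.27, -14.27, -18.27]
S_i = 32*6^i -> [32, 192, 1152, 6912, 41472]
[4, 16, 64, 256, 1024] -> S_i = 4*4^i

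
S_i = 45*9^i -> [45, 405, 3645, 32805, 295245]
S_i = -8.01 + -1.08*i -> [-8.01, -9.09, -10.17, -11.25, -12.33]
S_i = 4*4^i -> [4, 16, 64, 256, 1024]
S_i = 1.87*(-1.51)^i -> [1.87, -2.82, 4.26, -6.44, 9.72]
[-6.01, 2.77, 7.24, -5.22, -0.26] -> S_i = Random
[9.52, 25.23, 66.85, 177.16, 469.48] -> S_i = 9.52*2.65^i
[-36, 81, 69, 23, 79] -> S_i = Random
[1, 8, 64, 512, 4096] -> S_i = 1*8^i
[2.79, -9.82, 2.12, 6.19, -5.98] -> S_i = Random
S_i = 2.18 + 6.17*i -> [2.18, 8.35, 14.52, 20.69, 26.86]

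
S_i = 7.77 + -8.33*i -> [7.77, -0.56, -8.89, -17.22, -25.55]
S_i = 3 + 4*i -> [3, 7, 11, 15, 19]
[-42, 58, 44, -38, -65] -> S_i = Random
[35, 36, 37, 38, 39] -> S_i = 35 + 1*i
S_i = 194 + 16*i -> [194, 210, 226, 242, 258]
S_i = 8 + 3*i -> [8, 11, 14, 17, 20]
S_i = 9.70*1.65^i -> [9.7, 16.0, 26.41, 43.57, 71.9]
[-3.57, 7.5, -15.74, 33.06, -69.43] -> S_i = -3.57*(-2.10)^i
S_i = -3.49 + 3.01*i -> [-3.49, -0.48, 2.53, 5.54, 8.55]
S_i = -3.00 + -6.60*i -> [-3.0, -9.6, -16.2, -22.8, -29.4]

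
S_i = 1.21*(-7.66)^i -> [1.21, -9.27, 71.0, -543.84, 4165.82]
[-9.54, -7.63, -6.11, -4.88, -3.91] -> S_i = -9.54*0.80^i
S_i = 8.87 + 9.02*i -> [8.87, 17.89, 26.91, 35.93, 44.95]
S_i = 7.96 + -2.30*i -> [7.96, 5.66, 3.36, 1.06, -1.24]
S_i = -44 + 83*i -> [-44, 39, 122, 205, 288]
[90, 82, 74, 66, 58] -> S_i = 90 + -8*i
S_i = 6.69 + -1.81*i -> [6.69, 4.88, 3.07, 1.26, -0.55]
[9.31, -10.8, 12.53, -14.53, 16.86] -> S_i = 9.31*(-1.16)^i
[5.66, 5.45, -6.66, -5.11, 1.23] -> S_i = Random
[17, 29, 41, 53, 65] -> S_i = 17 + 12*i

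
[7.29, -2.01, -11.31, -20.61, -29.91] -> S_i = 7.29 + -9.30*i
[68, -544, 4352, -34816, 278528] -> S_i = 68*-8^i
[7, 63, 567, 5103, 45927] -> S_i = 7*9^i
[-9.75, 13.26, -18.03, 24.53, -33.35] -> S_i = -9.75*(-1.36)^i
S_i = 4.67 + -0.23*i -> [4.67, 4.44, 4.21, 3.98, 3.75]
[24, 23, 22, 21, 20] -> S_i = 24 + -1*i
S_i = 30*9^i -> [30, 270, 2430, 21870, 196830]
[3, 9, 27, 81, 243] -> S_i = 3*3^i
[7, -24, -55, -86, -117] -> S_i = 7 + -31*i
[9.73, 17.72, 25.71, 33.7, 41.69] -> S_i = 9.73 + 7.99*i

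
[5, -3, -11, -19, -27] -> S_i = 5 + -8*i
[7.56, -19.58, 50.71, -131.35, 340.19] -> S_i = 7.56*(-2.59)^i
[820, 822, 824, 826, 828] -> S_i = 820 + 2*i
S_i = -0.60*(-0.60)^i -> [-0.6, 0.36, -0.22, 0.13, -0.08]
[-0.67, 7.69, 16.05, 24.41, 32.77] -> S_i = -0.67 + 8.36*i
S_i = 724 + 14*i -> [724, 738, 752, 766, 780]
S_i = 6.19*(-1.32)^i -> [6.19, -8.17, 10.79, -14.24, 18.79]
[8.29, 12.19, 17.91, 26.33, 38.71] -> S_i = 8.29*1.47^i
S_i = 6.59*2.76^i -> [6.59, 18.19, 50.2, 138.55, 382.4]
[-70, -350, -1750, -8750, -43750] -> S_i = -70*5^i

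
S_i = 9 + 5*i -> [9, 14, 19, 24, 29]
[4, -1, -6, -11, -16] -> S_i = 4 + -5*i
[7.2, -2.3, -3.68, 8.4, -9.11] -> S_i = Random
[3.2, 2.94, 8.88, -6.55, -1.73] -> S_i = Random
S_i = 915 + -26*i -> [915, 889, 863, 837, 811]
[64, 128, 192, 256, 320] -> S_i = 64 + 64*i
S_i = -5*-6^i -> [-5, 30, -180, 1080, -6480]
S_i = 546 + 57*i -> [546, 603, 660, 717, 774]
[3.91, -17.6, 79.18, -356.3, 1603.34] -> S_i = 3.91*(-4.50)^i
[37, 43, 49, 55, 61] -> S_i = 37 + 6*i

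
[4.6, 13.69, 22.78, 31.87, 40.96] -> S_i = 4.60 + 9.09*i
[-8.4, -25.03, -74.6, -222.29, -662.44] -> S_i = -8.40*2.98^i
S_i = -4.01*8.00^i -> [-4.01, -32.08, -256.64, -2053.12, -16424.96]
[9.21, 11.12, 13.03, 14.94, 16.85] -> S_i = 9.21 + 1.91*i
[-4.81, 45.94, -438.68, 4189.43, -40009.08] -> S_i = -4.81*(-9.55)^i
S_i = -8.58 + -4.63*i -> [-8.58, -13.21, -17.84, -22.47, -27.1]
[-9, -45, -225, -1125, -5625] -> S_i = -9*5^i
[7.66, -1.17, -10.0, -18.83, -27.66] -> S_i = 7.66 + -8.83*i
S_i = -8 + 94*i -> [-8, 86, 180, 274, 368]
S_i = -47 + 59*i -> [-47, 12, 71, 130, 189]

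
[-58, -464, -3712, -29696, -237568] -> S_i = -58*8^i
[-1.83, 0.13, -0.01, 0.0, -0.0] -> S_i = -1.83*(-0.07)^i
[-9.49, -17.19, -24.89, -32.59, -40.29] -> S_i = -9.49 + -7.70*i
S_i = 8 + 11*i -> [8, 19, 30, 41, 52]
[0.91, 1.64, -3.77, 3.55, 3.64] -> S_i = Random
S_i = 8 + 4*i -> [8, 12, 16, 20, 24]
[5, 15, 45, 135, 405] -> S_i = 5*3^i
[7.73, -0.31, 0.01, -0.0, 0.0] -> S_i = 7.73*(-0.04)^i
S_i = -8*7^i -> [-8, -56, -392, -2744, -19208]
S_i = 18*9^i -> [18, 162, 1458, 13122, 118098]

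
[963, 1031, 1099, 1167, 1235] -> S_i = 963 + 68*i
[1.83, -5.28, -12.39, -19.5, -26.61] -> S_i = 1.83 + -7.11*i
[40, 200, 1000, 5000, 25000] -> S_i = 40*5^i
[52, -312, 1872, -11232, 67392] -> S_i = 52*-6^i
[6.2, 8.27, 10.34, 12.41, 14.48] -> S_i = 6.20 + 2.07*i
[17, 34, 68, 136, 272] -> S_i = 17*2^i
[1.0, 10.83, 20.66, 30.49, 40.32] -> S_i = 1.00 + 9.83*i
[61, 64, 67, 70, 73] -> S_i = 61 + 3*i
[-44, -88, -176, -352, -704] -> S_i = -44*2^i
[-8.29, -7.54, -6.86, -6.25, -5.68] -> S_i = -8.29*0.91^i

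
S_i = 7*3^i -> [7, 21, 63, 189, 567]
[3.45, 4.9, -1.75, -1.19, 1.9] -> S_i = Random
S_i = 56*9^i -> [56, 504, 4536, 40824, 367416]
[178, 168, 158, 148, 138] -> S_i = 178 + -10*i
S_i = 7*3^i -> [7, 21, 63, 189, 567]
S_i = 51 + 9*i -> [51, 60, 69, 78, 87]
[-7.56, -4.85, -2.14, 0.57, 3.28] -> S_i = -7.56 + 2.71*i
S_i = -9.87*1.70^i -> [-9.87, -16.78, -28.52, -48.49, -82.44]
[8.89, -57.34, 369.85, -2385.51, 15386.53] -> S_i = 8.89*(-6.45)^i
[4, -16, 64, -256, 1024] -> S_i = 4*-4^i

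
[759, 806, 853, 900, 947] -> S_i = 759 + 47*i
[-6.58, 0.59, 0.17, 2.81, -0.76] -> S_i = Random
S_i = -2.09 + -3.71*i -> [-2.09, -5.8, -9.51, -13.22, -16.93]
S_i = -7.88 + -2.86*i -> [-7.88, -10.74, -13.6, -16.46, -19.32]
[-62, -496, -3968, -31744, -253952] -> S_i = -62*8^i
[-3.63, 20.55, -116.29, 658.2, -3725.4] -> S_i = -3.63*(-5.66)^i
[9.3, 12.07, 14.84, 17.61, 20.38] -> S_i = 9.30 + 2.77*i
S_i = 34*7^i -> [34, 238, 1666, 11662, 81634]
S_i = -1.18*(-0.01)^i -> [-1.18, 0.01, -0.0, 0.0, -0.0]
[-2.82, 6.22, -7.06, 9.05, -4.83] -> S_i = Random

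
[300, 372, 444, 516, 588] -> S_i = 300 + 72*i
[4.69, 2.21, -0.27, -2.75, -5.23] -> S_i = 4.69 + -2.48*i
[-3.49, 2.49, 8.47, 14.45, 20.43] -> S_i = -3.49 + 5.98*i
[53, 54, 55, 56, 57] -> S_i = 53 + 1*i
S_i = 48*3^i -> [48, 144, 432, 1296, 3888]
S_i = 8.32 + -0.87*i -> [8.32, 7.45, 6.58, 5.71, 4.84]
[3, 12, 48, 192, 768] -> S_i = 3*4^i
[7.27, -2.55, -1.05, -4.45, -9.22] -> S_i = Random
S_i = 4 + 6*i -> [4, 10, 16, 22, 28]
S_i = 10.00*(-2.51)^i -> [10.0, -25.1, 63.0, -158.13, 396.91]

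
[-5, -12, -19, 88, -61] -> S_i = Random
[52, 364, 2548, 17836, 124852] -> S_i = 52*7^i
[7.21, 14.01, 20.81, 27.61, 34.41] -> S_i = 7.21 + 6.80*i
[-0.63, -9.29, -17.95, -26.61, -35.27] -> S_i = -0.63 + -8.66*i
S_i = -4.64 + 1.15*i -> [-4.64, -3.49, -2.34, -1.19, -0.04]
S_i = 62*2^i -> [62, 124, 248, 496, 992]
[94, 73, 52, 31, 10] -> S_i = 94 + -21*i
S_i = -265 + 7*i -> [-265, -258, -251, -244, -237]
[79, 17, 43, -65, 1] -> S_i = Random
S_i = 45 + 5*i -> [45, 50, 55, 60, 65]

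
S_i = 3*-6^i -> [3, -18, 108, -648, 3888]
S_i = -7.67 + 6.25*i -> [-7.67, -1.42, 4.83, 11.08, 17.33]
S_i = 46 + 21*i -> [46, 67, 88, 109, 130]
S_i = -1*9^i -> [-1, -9, -81, -729, -6561]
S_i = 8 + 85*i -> [8, 93, 178, 263, 348]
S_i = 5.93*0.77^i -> [5.93, 4.57, 3.52, 2.71, 2.08]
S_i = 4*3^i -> [4, 12, 36, 108, 324]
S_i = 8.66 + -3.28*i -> [8.66, 5.38, 2.1, -1.18, -4.46]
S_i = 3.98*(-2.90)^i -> [3.98, -11.54, 33.47, -97.07, 281.5]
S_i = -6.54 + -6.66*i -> [-6.54, -13.2, -19.86, -26.52, -33.18]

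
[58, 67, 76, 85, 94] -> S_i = 58 + 9*i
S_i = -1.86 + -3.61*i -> [-1.86, -5.47, -9.08, -12.69, -16.3]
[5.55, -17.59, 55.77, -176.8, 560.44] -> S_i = 5.55*(-3.17)^i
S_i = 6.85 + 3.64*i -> [6.85, 10.49, 14.13, 17.77, 21.41]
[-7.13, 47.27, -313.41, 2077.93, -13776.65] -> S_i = -7.13*(-6.63)^i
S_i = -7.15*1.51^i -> [-7.15, -10.8, -16.3, -24.62, -37.17]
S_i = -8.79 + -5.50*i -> [-8.79, -14.29, -19.79, -25.29, -30.79]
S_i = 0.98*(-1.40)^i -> [0.98, -1.37, 1.92, -2.69, 3.76]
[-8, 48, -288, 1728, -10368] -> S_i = -8*-6^i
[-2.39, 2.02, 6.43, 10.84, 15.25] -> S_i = -2.39 + 4.41*i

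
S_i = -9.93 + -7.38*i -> [-9.93, -17.31, -24.69, -32.07, -39.45]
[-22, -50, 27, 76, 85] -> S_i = Random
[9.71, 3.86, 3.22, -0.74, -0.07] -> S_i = Random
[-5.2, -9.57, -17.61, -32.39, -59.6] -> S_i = -5.20*1.84^i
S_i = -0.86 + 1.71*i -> [-0.86, 0.85, 2.56, 4.27, 5.98]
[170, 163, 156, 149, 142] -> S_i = 170 + -7*i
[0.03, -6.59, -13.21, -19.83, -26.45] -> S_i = 0.03 + -6.62*i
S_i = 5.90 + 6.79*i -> [5.9, 12.69, 19.48, 26.27, 33.06]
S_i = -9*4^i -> [-9, -36, -144, -576, -2304]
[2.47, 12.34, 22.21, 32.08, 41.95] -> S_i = 2.47 + 9.87*i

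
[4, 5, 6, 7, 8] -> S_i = 4 + 1*i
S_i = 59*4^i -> [59, 236, 944, 3776, 15104]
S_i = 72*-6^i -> [72, -432, 2592, -15552, 93312]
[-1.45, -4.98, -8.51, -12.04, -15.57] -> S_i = -1.45 + -3.53*i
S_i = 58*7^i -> [58, 406, 2842, 19894, 139258]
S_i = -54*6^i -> [-54, -324, -1944, -11664, -69984]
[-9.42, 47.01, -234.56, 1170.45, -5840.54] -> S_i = -9.42*(-4.99)^i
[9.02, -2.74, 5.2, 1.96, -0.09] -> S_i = Random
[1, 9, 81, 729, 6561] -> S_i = 1*9^i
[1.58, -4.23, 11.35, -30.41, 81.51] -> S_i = 1.58*(-2.68)^i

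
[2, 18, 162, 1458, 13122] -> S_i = 2*9^i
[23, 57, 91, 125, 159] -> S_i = 23 + 34*i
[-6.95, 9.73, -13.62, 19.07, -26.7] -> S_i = -6.95*(-1.40)^i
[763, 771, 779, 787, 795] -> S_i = 763 + 8*i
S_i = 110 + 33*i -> [110, 143, 176, 209, 242]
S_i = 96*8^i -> [96, 768, 6144, 49152, 393216]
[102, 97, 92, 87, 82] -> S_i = 102 + -5*i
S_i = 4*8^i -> [4, 32, 256, 2048, 16384]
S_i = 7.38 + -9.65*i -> [7.38, -2.27, -11.92, -21.57, -31.22]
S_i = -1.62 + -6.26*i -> [-1.62, -7.88, -14.14, -20.4, -26.66]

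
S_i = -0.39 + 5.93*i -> [-0.39, 5.54, 11.47, 17.4, 23.33]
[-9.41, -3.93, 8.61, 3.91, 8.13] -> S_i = Random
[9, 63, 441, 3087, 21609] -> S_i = 9*7^i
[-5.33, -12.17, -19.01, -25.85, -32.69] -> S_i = -5.33 + -6.84*i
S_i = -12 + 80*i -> [-12, 68, 148, 228, 308]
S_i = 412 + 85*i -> [412, 497, 582, 667, 752]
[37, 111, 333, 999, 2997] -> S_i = 37*3^i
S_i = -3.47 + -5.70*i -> [-3.47, -9.17, -14.87, -20.57, -26.27]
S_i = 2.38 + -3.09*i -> [2.38, -0.71, -3.8, -6.89, -9.98]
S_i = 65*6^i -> [65, 390, 2340, 14040, 84240]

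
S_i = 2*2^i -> [2, 4, 8, 16, 32]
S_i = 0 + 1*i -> [0, 1, 2, 3, 4]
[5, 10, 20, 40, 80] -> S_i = 5*2^i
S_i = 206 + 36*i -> [206, 242, 278, 314, 350]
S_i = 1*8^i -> [1, 8, 64, 512, 4096]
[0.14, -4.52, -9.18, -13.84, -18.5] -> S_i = 0.14 + -4.66*i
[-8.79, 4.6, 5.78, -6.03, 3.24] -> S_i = Random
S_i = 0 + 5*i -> [0, 5, 10, 15, 20]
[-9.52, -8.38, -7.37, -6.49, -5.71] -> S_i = -9.52*0.88^i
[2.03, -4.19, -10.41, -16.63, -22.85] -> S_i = 2.03 + -6.22*i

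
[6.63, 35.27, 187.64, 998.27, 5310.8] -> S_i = 6.63*5.32^i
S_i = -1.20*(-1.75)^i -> [-1.2, 2.1, -3.68, 6.43, -11.25]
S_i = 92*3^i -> [92, 276, 828, 2484, 7452]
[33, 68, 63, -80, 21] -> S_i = Random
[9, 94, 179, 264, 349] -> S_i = 9 + 85*i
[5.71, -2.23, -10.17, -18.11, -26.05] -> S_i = 5.71 + -7.94*i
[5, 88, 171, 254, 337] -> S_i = 5 + 83*i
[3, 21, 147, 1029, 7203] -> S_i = 3*7^i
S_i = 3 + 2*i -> [3, 5, 7, 9, 11]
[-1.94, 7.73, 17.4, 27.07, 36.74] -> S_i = -1.94 + 9.67*i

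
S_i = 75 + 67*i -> [75, 142, 209, 276, 343]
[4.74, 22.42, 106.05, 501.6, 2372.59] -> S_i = 4.74*4.73^i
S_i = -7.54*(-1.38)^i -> [-7.54, 10.41, -14.36, 19.82, -27.35]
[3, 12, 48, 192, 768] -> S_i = 3*4^i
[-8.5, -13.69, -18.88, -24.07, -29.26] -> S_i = -8.50 + -5.19*i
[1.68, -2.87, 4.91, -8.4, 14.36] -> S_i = 1.68*(-1.71)^i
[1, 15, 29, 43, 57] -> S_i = 1 + 14*i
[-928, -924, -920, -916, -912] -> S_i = -928 + 4*i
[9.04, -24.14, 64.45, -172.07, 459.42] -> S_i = 9.04*(-2.67)^i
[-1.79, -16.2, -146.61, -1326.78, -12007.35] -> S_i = -1.79*9.05^i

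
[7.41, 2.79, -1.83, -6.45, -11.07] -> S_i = 7.41 + -4.62*i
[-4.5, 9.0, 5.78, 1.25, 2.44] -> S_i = Random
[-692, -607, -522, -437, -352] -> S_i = -692 + 85*i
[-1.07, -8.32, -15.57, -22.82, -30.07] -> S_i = -1.07 + -7.25*i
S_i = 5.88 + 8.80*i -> [5.88, 14.68, 23.48, 32.28, 41.08]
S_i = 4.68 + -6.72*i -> [4.68, -2.04, -8.76, -15.48, -22.2]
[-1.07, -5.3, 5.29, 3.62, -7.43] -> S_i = Random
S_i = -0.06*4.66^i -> [-0.06, -0.28, -1.3, -6.07, -28.29]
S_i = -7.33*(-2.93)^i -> [-7.33, 21.48, -62.93, 184.38, -540.22]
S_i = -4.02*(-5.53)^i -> [-4.02, 22.23, -122.94, 679.83, -3759.47]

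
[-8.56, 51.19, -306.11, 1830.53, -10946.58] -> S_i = -8.56*(-5.98)^i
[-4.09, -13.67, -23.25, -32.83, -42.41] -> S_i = -4.09 + -9.58*i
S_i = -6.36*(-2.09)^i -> [-6.36, 13.29, -27.78, 58.06, -121.35]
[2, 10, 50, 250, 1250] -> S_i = 2*5^i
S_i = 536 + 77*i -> [536, 613, 690, 767, 844]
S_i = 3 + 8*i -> [3, 11, 19, 27, 35]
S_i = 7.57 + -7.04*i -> [7.57, 0.53, -6.51, -13.55, -20.59]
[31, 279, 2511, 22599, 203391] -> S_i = 31*9^i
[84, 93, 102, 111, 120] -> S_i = 84 + 9*i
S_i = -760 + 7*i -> [-760, -753, -746, -739, -732]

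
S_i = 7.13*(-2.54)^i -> [7.13, -18.11, 46.0, -116.84, 296.77]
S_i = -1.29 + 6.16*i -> [-1.29, 4.87, 11.03, 17.19, 23.35]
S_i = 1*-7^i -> [1, -7, 49, -343, 2401]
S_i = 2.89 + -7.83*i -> [2.89, -4.94, -12.77, -20.6, -28.43]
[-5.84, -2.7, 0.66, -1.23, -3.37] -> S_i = Random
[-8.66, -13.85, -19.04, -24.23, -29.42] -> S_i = -8.66 + -5.19*i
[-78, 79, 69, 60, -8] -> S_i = Random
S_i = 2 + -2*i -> [2, 0, -2, -4, -6]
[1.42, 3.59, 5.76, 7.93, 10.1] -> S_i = 1.42 + 2.17*i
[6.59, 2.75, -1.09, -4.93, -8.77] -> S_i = 6.59 + -3.84*i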